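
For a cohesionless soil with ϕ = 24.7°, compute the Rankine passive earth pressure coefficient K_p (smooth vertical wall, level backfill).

K_p = (1 + sin φ)/(1 − sin φ) = tan²(45° + 24.7°/2) = 2.436.

2.44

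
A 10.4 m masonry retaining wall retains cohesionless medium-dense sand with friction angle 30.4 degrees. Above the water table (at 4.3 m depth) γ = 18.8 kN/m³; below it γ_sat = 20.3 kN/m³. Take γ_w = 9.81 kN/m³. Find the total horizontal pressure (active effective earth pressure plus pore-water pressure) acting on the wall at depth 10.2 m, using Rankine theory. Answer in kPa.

105 kPa

K_a = (1 − sin φ)/(1 + sin φ) = 0.3280.
γ' = 20.3 − 9.81 = 10.49 kN/m³.
Effective vertical stress at 10.2 m: σ'_v = 18.8×4.3 + 10.49×5.90 = 142.7 kPa.
σ'_h = K_a σ'_v = 0.3280 × 142.7 = 46.81 kPa; u = γ_w × 5.90 = 57.88 kPa.
Total σ_h = 46.81 + 57.88 = 104.7 kPa.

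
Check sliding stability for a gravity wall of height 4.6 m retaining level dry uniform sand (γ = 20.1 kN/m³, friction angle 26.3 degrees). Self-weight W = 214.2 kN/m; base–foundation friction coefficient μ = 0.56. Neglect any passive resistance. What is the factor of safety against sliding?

K_a = tan²(45° − 26.3°/2) = 0.3859.
P_a = ½K_aγH² = 0.5×0.3859×20.1×4.6² = 82.07 kN/m, acting at H/3 = 1.533 m above the base.
FS_sliding = μW / P_a = 0.56×214.2 / 82.07 = 1.462.

1.46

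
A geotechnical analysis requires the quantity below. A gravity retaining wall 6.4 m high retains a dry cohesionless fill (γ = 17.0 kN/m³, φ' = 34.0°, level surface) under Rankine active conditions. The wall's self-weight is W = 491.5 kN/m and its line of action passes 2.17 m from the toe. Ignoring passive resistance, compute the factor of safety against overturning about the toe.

K_a = tan²(45° − 34.0°/2) = 0.2827.
P_a = ½K_aγH² = 0.5×0.2827×17.0×6.4² = 98.43 kN/m, acting at H/3 = 2.133 m above the base.
Overturning moment M_o = P_a × H/3 = 98.43 × 2.133 = 210.0.
Resisting moment M_r = W × 2.17 = 491.5 × 2.17 = 1067.
FS_overturning = M_r/M_o = 1067/210.0 = 5.079.

5.08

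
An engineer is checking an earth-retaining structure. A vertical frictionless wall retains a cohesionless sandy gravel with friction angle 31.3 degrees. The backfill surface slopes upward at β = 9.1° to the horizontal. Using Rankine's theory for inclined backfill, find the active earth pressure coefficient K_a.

K_a = cos β · (cos β − √(cos²β − cos²φ)) / (cos β + √(cos²β − cos²φ)).
cos β = 0.9874, cos φ = 0.8545, √(cos²β − cos²φ) = 0.4949.
K_a = 0.9874 × (0.9874 − 0.4949)/(0.9874 + 0.4949) = 0.3281.

0.328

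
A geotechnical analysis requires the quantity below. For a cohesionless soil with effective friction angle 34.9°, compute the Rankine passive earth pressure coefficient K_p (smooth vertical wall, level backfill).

3.67

K_p = (1 + sin φ)/(1 − sin φ) = tan²(45° + 34.9°/2) = 3.674.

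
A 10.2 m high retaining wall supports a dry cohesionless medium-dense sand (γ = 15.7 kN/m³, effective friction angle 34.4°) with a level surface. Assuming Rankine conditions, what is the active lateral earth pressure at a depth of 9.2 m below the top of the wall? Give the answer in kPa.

40.2 kPa

K_a = (1 − sin φ)/(1 + sin φ) = 0.2780.
σ_h = K_a γ z = 0.2780 × 15.7 × 9.2 = 40.15 kPa.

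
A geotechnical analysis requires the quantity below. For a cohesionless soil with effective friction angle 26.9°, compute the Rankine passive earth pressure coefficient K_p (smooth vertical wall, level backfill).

K_p = (1 + sin φ)/(1 − sin φ) = tan²(45° + 26.9°/2) = 2.653.

2.65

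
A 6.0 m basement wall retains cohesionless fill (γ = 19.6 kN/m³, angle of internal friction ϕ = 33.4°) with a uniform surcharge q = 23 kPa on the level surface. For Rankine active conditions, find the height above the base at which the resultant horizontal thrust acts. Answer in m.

2.28 m

K_a = 0.2899.
Triangular part P₁ = ½K_aγH² = 102.3 at H/3 = 2.000 m; rectangular part P₂ = K_a q H = 40.01 at H/2 = 3.000 m.
ȳ = (P₁·2.000 + P₂·3.000)/(P₁+P₂) = 2.281 m.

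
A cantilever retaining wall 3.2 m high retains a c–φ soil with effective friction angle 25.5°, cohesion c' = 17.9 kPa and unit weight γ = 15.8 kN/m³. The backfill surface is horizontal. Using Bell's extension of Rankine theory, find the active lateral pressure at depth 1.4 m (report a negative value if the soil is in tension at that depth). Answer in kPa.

K_a = (1 − sin φ)/(1 + sin φ) = 0.3981.
σ_a = K_a γ z − 2c√K_a = 0.3981×15.8×1.4 − 2×17.9×0.6310 = -13.78 kPa.

-13.8 kPa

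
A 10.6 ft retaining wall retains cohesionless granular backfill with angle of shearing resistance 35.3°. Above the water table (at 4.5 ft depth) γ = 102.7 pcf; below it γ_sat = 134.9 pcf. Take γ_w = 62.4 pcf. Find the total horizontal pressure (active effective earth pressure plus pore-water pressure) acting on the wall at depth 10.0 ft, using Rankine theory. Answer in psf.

K_a = (1 − sin φ)/(1 + sin φ) = 0.2675.
γ' = 134.9 − 62.4 = 72.50 pcf.
Effective vertical stress at 10.0 ft: σ'_v = 102.7×4.5 + 72.50×5.50 = 860.9 psf.
σ'_h = K_a σ'_v = 0.2675 × 860.9 = 230.3 psf; u = γ_w × 5.50 = 343.2 psf.
Total σ_h = 230.3 + 343.2 = 573.5 psf.

574 psf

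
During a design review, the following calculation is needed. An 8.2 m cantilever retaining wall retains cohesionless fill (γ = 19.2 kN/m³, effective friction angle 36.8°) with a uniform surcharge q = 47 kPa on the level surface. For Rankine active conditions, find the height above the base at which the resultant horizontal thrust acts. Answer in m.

K_a = 0.2508.
Triangular part P₁ = ½K_aγH² = 161.9 at H/3 = 2.733 m; rectangular part P₂ = K_a q H = 96.64 at H/2 = 4.100 m.
ȳ = (P₁·2.733 + P₂·4.100)/(P₁+P₂) = 3.244 m.

3.24 m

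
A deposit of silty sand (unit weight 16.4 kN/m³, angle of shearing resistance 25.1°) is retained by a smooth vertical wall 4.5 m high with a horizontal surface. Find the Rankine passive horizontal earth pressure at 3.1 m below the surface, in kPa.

126 kPa

K_p = (1 + sin φ)/(1 − sin φ) = 2.473.
σ_h = K_p γ z = 2.473 × 16.4 × 3.1 = 125.7 kPa.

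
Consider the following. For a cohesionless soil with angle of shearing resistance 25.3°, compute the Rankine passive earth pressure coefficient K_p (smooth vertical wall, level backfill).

K_p = (1 + sin φ)/(1 − sin φ) = tan²(45° + 25.3°/2) = 2.493.

2.49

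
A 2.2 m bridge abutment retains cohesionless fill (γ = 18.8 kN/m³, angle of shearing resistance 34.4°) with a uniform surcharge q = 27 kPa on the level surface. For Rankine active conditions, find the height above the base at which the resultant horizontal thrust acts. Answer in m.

0.941 m

K_a = 0.2780.
Triangular part P₁ = ½K_aγH² = 12.65 at H/3 = 0.7333 m; rectangular part P₂ = K_a q H = 16.51 at H/2 = 1.100 m.
ȳ = (P₁·0.7333 + P₂·1.100)/(P₁+P₂) = 0.9410 m.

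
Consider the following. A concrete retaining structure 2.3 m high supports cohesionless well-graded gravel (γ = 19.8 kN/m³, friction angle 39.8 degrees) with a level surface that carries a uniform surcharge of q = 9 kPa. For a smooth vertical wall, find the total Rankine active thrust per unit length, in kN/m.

16.0 kN/m

K_a = tan²(45° − φ/2) = 0.2194.
Soil triangle: ½ K_a γ H² = 0.5×0.2194×19.8×2.3² = 11.49 kN/m.
Surcharge rectangle: K_a q H = 0.2194×9×2.3 = 4.542 kN/m.
Total = 11.49 + 4.542 = 16.03 kN/m.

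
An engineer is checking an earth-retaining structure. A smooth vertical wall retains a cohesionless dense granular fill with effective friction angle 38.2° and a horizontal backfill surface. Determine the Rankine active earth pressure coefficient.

K_a = (1 − sin φ)/(1 + sin φ) = (1 − sin 38.2°)/(1 + sin 38.2°) = 0.2358.

0.236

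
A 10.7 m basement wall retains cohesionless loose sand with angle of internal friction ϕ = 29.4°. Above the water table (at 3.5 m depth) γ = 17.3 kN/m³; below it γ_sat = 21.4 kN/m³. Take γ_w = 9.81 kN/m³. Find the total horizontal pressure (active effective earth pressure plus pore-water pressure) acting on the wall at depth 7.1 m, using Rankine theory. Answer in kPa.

70.2 kPa

K_a = (1 − sin φ)/(1 + sin φ) = 0.3415.
γ' = 21.4 − 9.81 = 11.59 kN/m³.
Effective vertical stress at 7.1 m: σ'_v = 17.3×3.5 + 11.59×3.60 = 102.3 kPa.
σ'_h = K_a σ'_v = 0.3415 × 102.3 = 34.92 kPa; u = γ_w × 3.60 = 35.32 kPa.
Total σ_h = 34.92 + 35.32 = 70.24 kPa.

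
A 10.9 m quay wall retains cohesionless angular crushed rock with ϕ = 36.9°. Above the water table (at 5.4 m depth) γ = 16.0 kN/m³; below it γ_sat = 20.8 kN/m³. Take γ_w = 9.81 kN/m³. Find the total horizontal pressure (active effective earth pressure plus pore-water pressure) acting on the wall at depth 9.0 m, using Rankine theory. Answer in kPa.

K_a = (1 − sin φ)/(1 + sin φ) = 0.2497.
γ' = 20.8 − 9.81 = 10.99 kN/m³.
Effective vertical stress at 9.0 m: σ'_v = 16.0×5.4 + 10.99×3.60 = 126.0 kPa.
σ'_h = K_a σ'_v = 0.2497 × 126.0 = 31.45 kPa; u = γ_w × 3.60 = 35.32 kPa.
Total σ_h = 31.45 + 35.32 = 66.77 kPa.

66.8 kPa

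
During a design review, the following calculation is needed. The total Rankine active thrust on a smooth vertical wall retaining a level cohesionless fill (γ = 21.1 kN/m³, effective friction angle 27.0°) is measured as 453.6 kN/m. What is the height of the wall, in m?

K_a = 0.3755. P_a = ½ K_a γ H² ⇒ H = √(2P_a/(K_a γ)).
H = √(2×453.6/(0.3755×21.1)) = 10.70 m.

10.7 m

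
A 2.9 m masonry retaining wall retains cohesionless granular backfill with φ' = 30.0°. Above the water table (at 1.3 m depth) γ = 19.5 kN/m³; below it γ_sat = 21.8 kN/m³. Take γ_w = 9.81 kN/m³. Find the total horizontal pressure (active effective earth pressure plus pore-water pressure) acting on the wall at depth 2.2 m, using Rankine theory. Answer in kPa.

K_a = (1 − sin φ)/(1 + sin φ) = 0.3333.
γ' = 21.8 − 9.81 = 11.99 kN/m³.
Effective vertical stress at 2.2 m: σ'_v = 19.5×1.3 + 11.99×0.900 = 36.14 kPa.
σ'_h = K_a σ'_v = 0.3333 × 36.14 = 12.05 kPa; u = γ_w × 0.900 = 8.829 kPa.
Total σ_h = 12.05 + 8.829 = 20.88 kPa.

20.9 kPa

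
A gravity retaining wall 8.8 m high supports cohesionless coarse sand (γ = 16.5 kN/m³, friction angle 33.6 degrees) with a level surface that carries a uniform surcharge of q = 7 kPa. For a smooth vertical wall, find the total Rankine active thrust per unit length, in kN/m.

K_a = tan²(45° − φ/2) = 0.2875.
Soil triangle: ½ K_a γ H² = 0.5×0.2875×16.5×8.8² = 183.7 kN/m.
Surcharge rectangle: K_a q H = 0.2875×7×8.8 = 17.71 kN/m.
Total = 183.7 + 17.71 = 201.4 kN/m.

201 kN/m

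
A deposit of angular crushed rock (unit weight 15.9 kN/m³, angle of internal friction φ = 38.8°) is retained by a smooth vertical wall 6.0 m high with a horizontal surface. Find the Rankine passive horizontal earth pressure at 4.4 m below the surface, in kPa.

K_p = (1 + sin φ)/(1 − sin φ) = 4.356.
σ_h = K_p γ z = 4.356 × 15.9 × 4.4 = 304.8 kPa.

305 kPa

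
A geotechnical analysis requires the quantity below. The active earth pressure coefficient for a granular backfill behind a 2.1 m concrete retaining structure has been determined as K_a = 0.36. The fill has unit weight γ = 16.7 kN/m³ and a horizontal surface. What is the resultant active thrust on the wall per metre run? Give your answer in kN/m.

P = ½ K_a γ H² = 0.5 × 0.36 × 16.7 × 2.1² = 13.26 kN/m.

13.3 kN/m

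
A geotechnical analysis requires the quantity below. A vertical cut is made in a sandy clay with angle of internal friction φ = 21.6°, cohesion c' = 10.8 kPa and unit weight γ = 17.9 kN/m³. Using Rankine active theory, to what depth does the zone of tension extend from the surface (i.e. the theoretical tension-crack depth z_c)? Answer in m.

K_a = tan²(45° − 21.6°/2) = 0.4619; √K_a = 0.6796.
The active pressure is zero where K_a γ z = 2c√K_a, so z_c = 2c/(γ√K_a) = 2×10.8/(17.9×0.6796) = 1.776 m.

1.78 m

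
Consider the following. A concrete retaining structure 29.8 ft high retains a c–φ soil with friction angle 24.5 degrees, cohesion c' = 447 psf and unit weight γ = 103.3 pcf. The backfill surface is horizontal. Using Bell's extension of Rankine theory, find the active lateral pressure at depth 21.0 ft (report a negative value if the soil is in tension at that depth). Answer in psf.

322 psf

K_a = (1 − sin φ)/(1 + sin φ) = 0.4137.
σ_a = K_a γ z − 2c√K_a = 0.4137×103.3×21.0 − 2×447×0.6432 = 322.5 psf.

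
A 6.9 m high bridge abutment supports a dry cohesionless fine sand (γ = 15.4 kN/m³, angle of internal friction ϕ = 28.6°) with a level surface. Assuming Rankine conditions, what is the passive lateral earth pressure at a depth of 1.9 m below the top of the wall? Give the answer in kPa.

83.0 kPa

K_p = (1 + sin φ)/(1 − sin φ) = 2.837.
σ_h = K_p γ z = 2.837 × 15.4 × 1.9 = 83.00 kPa.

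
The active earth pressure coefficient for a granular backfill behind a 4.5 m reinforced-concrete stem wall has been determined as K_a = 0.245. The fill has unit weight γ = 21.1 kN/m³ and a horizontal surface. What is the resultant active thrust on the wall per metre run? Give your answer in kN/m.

52.3 kN/m

P = ½ K_a γ H² = 0.5 × 0.245 × 21.1 × 4.5² = 52.34 kN/m.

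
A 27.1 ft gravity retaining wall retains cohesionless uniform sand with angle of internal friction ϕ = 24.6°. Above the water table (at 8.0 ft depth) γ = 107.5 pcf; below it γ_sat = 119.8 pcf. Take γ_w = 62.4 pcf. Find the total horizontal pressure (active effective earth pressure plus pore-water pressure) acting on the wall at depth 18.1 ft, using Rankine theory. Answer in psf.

K_a = (1 − sin φ)/(1 + sin φ) = 0.4121.
γ' = 119.8 − 62.4 = 57.40 pcf.
Effective vertical stress at 18.1 ft: σ'_v = 107.5×8.0 + 57.40×10.1 = 1440 psf.
σ'_h = K_a σ'_v = 0.4121 × 1440 = 593.4 psf; u = γ_w × 10.1 = 630.2 psf.
Total σ_h = 593.4 + 630.2 = 1224 psf.

1220 psf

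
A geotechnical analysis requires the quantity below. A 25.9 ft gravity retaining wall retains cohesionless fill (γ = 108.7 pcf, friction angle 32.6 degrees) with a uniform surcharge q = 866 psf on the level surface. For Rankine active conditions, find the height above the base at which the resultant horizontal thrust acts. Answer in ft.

10.3 ft

K_a = 0.2997.
Triangular part P₁ = ½K_aγH² = 10930 at H/3 = 8.633 ft; rectangular part P₂ = K_a q H = 6723 at H/2 = 12.95 ft.
ȳ = (P₁·8.633 + P₂·12.95)/(P₁+P₂) = 10.28 ft.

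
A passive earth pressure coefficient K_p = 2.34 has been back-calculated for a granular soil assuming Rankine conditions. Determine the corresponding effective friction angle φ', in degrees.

23.7°

K_p = (1+sin φ)/(1−sin φ) ⇒ sin φ = (K_p − 1)/(K_p + 1) = 0.4012.
φ = arcsin(0.4012) = 23.65°.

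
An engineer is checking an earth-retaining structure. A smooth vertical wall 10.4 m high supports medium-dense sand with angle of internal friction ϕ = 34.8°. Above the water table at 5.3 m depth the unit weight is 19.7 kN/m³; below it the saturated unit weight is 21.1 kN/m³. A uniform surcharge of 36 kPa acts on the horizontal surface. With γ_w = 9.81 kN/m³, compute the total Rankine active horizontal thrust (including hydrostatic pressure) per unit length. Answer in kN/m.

K_a = tan²(45° − φ/2) = 0.2733.
γ' = 21.1 − 9.81 = 11.29 kN/m³. h₂ = H − d_w = 5.1 m.
σ'_h: at surface K_a·q = 9.839; at WT K_a(q+γd_w) = 38.37; at base K_a(q+γd_w+γ'h₂) = 54.11 kPa.
P₁ = ½(9.839+38.37)×5.3 = 127.8; P₂ = ½(38.37+54.11)×5.1 = 235.8; P_w = ½γ_w h₂² = 127.6.
Total = 127.8+235.8+127.6 = 491.2 kN/m.

491 kN/m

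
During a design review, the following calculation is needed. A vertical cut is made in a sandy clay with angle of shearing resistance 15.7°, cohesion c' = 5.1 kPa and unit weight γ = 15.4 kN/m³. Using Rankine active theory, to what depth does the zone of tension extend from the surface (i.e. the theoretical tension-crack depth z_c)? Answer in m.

0.874 m

K_a = tan²(45° − 15.7°/2) = 0.5741; √K_a = 0.7577.
The active pressure is zero where K_a γ z = 2c√K_a, so z_c = 2c/(γ√K_a) = 2×5.1/(15.4×0.7577) = 0.8742 m.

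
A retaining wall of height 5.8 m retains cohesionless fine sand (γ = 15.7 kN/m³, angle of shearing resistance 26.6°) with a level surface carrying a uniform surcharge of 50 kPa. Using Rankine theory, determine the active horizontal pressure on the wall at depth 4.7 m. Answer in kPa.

47.2 kPa

K_a = (1 − sin φ)/(1 + sin φ) = 0.3814.
σ_v = γz + q = 15.7 × 4.7 + 50 = 123.8 kPa.
σ_h = K_a σ_v = 0.3814 × 123.8 = 47.22 kPa.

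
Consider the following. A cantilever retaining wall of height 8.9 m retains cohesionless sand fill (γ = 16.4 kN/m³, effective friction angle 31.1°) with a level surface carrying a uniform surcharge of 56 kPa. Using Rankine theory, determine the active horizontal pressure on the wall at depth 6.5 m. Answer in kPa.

K_a = (1 − sin φ)/(1 + sin φ) = 0.3188.
σ_v = γz + q = 16.4 × 6.5 + 56 = 162.6 kPa.
σ_h = K_a σ_v = 0.3188 × 162.6 = 51.84 kPa.

51.8 kPa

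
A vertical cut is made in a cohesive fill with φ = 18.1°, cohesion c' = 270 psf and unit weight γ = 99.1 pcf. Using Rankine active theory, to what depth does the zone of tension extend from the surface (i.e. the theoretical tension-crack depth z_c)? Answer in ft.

7.51 ft

K_a = tan²(45° − 18.1°/2) = 0.5259; √K_a = 0.7252.
The active pressure is zero where K_a γ z = 2c√K_a, so z_c = 2c/(γ√K_a) = 2×270/(99.1×0.7252) = 7.514 ft.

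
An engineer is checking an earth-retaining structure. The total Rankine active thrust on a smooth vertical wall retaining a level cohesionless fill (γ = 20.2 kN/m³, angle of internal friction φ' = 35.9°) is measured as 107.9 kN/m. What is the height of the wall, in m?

K_a = 0.2607. P_a = ½ K_a γ H² ⇒ H = √(2P_a/(K_a γ)).
H = √(2×107.9/(0.2607×20.2)) = 6.401 m.

6.40 m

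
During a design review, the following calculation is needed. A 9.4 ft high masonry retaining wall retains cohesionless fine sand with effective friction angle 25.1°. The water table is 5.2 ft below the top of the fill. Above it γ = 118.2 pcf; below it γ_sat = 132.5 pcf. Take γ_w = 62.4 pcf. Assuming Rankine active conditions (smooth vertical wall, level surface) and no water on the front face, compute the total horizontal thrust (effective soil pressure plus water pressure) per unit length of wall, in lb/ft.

2490 lb/ft

K_a = tan²(45° − φ/2) = 0.4043.
γ' = 132.5 − 62.4 = 70.10 pcf. Depth below WT = 4.2 ft.
σ'_h at WT = K_a γ d_w = 248.5 psf; at base = 248.5 + K_a γ' × 4.2 = 367.5 psf.
P₁ (0–5.2 ft) = ½×248.5×5.2 = 646.1. P₂ (5.2–9.4 ft) = ½(248.5+367.5)×4.2 = 1294.
P_w = ½ γ_w h₂² = 0.5×62.4×4.2² = 550.4. Total = 646.1+1294+550.4 = 2490 lb/ft.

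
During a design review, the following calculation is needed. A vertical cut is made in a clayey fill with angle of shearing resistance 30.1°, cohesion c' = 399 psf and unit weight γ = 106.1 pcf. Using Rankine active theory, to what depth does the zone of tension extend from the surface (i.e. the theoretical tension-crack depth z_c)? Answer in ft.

K_a = tan²(45° − 30.1°/2) = 0.3320; √K_a = 0.5762.
The active pressure is zero where K_a γ z = 2c√K_a, so z_c = 2c/(γ√K_a) = 2×399/(106.1×0.5762) = 13.05 ft.

13.1 ft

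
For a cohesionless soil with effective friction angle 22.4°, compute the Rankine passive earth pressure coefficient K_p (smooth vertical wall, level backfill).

2.23

K_p = (1 + sin φ)/(1 − sin φ) = tan²(45° + 22.4°/2) = 2.231.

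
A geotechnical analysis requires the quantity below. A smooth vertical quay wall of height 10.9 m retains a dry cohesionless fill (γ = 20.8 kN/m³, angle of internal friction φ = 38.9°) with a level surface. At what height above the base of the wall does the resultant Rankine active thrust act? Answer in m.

K_a = 0.2285.
The pressure distribution is triangular, so the resultant acts at H/3 above the base = 10.9/3 = 3.633 m.

3.63 m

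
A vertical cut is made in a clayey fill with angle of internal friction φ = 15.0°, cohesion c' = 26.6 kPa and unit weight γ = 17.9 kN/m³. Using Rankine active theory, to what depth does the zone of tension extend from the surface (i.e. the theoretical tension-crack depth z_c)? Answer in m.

K_a = tan²(45° − 15.0°/2) = 0.5888; √K_a = 0.7673.
The active pressure is zero where K_a γ z = 2c√K_a, so z_c = 2c/(γ√K_a) = 2×26.6/(17.9×0.7673) = 3.873 m.

3.87 m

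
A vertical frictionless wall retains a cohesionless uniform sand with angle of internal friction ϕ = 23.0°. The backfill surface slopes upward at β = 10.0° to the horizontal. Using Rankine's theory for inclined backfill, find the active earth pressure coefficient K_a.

0.468

K_a = cos β · (cos β − √(cos²β − cos²φ)) / (cos β + √(cos²β − cos²φ)).
cos β = 0.9848, cos φ = 0.9205, √(cos²β − cos²φ) = 0.3500.
K_a = 0.9848 × (0.9848 − 0.3500)/(0.9848 + 0.3500) = 0.4683.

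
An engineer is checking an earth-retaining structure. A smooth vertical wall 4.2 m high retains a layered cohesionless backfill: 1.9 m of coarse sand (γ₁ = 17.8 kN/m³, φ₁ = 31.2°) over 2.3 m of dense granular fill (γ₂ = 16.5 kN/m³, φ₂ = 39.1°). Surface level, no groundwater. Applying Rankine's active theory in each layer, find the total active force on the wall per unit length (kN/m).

K_a1 = tan²(45°−31.2°/2) = 0.3175; K_a2 = tan²(45°−39.1°/2) = 0.2265.
Layer 1: σ at base = K_a1 γ₁ h₁ = 10.74 kPa; P₁ = ½×10.74×1.9 = 10.20.
Layer 2: σ_v at top = γ₁h₁ = 33.82; σ_h top = K_a2×33.82 = 7.660; σ_h base = K_a2×(33.82+16.5×2.3) = 16.25.
P₂ = ½(7.660+16.25)×2.3 = 27.50. Total P_a = 10.20+27.50 = 37.70 kN/m.

37.7 kN/m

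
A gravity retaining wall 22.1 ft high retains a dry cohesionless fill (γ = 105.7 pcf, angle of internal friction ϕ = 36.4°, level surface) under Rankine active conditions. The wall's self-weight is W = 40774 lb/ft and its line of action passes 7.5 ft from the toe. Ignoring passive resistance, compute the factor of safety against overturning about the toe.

6.30

K_a = tan²(45° − 36.4°/2) = 0.2552.
P_a = ½K_aγH² = 0.5×0.2552×105.7×22.1² = 6586 lb/ft, acting at H/3 = 7.367 ft above the base.
Overturning moment M_o = P_a × H/3 = 6586 × 7.367 = 48520.
Resisting moment M_r = W × 7.5 = 40774 × 7.5 = 305800.
FS_overturning = M_r/M_o = 305800/48520 = 6.303.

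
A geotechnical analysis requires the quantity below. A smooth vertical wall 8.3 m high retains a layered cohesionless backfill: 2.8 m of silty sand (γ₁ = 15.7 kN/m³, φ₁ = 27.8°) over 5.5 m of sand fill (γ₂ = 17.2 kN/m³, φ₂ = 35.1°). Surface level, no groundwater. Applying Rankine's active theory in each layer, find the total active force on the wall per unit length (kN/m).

158 kN/m

K_a1 = tan²(45°−27.8°/2) = 0.3639; K_a2 = tan²(45°−35.1°/2) = 0.2698.
Layer 1: σ at base = K_a1 γ₁ h₁ = 16.00 kPa; P₁ = ½×16.00×2.8 = 22.40.
Layer 2: σ_v at top = γ₁h₁ = 43.96; σ_h top = K_a2×43.96 = 11.86; σ_h base = K_a2×(43.96+17.2×5.5) = 37.39.
P₂ = ½(11.86+37.39)×5.5 = 135.4. Total P_a = 22.40+135.4 = 157.8 kN/m.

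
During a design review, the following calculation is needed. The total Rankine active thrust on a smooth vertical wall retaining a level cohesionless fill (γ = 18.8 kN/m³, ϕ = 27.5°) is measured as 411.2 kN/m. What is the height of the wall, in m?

K_a = 0.3682. P_a = ½ K_a γ H² ⇒ H = √(2P_a/(K_a γ)).
H = √(2×411.2/(0.3682×18.8)) = 10.90 m.

10.9 m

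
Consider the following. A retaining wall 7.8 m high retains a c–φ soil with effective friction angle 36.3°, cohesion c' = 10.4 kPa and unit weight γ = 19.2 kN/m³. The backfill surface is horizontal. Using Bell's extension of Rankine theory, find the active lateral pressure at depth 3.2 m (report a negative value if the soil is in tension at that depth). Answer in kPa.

5.22 kPa

K_a = (1 − sin φ)/(1 + sin φ) = 0.2563.
σ_a = K_a γ z − 2c√K_a = 0.2563×19.2×3.2 − 2×10.4×0.5062 = 5.216 kPa.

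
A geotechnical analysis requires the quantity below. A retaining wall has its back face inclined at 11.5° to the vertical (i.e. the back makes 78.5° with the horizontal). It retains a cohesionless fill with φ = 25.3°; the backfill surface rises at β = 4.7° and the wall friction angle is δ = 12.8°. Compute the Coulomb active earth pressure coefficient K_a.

0.486

K_a = sin²(α+φ) / [sin²α · sin(α−δ) · (1 + √{sin(φ+δ)sin(φ−β) / (sin(α−δ)sin(α+β))})²].
With α = 78.5°, φ = 25.3°, δ = 12.8°, β = 4.7°: K_a = 0.4855.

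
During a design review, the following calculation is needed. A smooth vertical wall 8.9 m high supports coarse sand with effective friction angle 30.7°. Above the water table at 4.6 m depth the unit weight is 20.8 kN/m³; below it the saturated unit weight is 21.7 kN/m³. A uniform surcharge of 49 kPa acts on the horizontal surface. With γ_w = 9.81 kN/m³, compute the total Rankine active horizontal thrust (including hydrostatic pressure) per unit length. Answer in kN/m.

472 kN/m

K_a = tan²(45° − φ/2) = 0.3240.
γ' = 21.7 − 9.81 = 11.89 kN/m³. h₂ = H − d_w = 4.3 m.
σ'_h: at surface K_a·q = 15.88; at WT K_a(q+γd_w) = 46.88; at base K_a(q+γd_w+γ'h₂) = 63.45 kPa.
P₁ = ½(15.88+46.88)×4.6 = 144.3; P₂ = ½(46.88+63.45)×4.3 = 237.2; P_w = ½γ_w h₂² = 90.69.
Total = 144.3+237.2+90.69 = 472.2 kN/m.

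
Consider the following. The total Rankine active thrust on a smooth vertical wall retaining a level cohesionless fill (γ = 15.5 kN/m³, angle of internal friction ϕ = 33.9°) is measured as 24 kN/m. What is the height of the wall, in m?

K_a = 0.2839. P_a = ½ K_a γ H² ⇒ H = √(2P_a/(K_a γ)).
H = √(2×24/(0.2839×15.5)) = 3.303 m.

3.30 m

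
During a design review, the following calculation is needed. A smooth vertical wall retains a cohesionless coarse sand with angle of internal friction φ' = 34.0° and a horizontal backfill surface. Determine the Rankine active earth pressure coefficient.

K_a = (1 − sin φ)/(1 + sin φ) = (1 − sin 34.0°)/(1 + sin 34.0°) = 0.2827.

0.283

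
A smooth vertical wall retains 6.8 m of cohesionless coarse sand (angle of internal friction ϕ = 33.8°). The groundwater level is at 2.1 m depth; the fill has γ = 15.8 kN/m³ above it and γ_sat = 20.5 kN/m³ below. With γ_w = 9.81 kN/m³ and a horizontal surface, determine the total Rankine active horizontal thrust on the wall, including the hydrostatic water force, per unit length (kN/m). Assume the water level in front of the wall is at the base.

K_a = tan²(45° − φ/2) = 0.2851.
γ' = 20.5 − 9.81 = 10.69 kN/m³. Depth below WT = 4.7 m.
σ'_h at WT = K_a γ d_w = 9.460 kPa; at base = 9.460 + K_a γ' × 4.7 = 23.78 kPa.
P₁ (0–2.1 m) = ½×9.460×2.1 = 9.933. P₂ (2.1–6.8 m) = ½(9.460+23.78)×4.7 = 78.12.
P_w = ½ γ_w h₂² = 0.5×9.81×4.7² = 108.4. Total = 9.933+78.12+108.4 = 196.4 kN/m.

196 kN/m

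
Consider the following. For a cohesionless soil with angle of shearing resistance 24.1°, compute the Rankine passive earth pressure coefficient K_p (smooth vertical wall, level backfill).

2.38

K_p = (1 + sin φ)/(1 − sin φ) = tan²(45° + 24.1°/2) = 2.380.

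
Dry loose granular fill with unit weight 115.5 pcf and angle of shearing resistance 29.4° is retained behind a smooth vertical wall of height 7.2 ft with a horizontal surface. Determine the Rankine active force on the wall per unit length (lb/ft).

K_a = tan²(45° − φ/2) = 0.3415.
P_a = ½ K_a γ H² = 0.5 × 0.3415 × 115.5 × 7.2² = 1022 lb/ft.

1020 lb/ft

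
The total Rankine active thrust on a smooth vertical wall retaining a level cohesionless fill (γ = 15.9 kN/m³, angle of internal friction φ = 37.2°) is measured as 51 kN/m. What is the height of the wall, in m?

K_a = 0.2464. P_a = ½ K_a γ H² ⇒ H = √(2P_a/(K_a γ)).
H = √(2×51/(0.2464×15.9)) = 5.102 m.

5.10 m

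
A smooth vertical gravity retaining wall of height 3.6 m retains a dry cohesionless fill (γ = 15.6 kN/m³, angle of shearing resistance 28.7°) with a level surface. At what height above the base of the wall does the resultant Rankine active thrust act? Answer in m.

K_a = 0.3511.
The pressure distribution is triangular, so the resultant acts at H/3 above the base = 3.6/3 = 1.200 m.

1.20 m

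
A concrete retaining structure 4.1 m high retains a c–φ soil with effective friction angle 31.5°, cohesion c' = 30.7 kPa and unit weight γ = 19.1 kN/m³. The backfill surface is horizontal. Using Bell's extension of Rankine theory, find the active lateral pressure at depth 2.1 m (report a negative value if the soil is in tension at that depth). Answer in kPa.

-21.8 kPa

K_a = (1 − sin φ)/(1 + sin φ) = 0.3136.
σ_a = K_a γ z − 2c√K_a = 0.3136×19.1×2.1 − 2×30.7×0.5600 = -21.81 kPa.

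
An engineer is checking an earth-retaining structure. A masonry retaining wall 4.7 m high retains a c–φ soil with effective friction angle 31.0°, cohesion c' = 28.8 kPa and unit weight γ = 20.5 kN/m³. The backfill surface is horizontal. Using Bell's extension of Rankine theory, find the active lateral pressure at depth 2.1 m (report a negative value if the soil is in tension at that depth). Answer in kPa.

-18.8 kPa

K_a = (1 − sin φ)/(1 + sin φ) = 0.3201.
σ_a = K_a γ z − 2c√K_a = 0.3201×20.5×2.1 − 2×28.8×0.5658 = -18.81 kPa.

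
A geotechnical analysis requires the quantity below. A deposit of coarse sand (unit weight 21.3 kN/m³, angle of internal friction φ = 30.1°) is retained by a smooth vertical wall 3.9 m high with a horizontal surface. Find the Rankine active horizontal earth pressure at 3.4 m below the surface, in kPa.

24.0 kPa

K_a = (1 − sin φ)/(1 + sin φ) = 0.3320.
σ_h = K_a γ z = 0.3320 × 21.3 × 3.4 = 24.04 kPa.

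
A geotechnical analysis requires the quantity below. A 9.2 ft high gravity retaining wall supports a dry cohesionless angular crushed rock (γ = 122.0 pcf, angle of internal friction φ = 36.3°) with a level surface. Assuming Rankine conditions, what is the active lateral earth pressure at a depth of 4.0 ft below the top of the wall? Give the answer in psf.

K_a = (1 − sin φ)/(1 + sin φ) = 0.2563.
σ_h = K_a γ z = 0.2563 × 122.0 × 4.0 = 125.1 psf.

125 psf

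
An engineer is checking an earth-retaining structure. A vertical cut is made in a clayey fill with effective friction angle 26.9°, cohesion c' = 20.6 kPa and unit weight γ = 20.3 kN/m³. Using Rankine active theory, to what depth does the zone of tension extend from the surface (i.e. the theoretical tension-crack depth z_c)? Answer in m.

K_a = tan²(45° − 26.9°/2) = 0.3770; √K_a = 0.6140.
The active pressure is zero where K_a γ z = 2c√K_a, so z_c = 2c/(γ√K_a) = 2×20.6/(20.3×0.6140) = 3.305 m.

3.31 m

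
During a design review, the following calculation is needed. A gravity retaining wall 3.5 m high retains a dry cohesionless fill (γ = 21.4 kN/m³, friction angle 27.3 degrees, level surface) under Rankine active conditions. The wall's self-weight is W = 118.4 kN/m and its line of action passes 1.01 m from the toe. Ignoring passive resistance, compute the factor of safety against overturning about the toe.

K_a = tan²(45° − 27.3°/2) = 0.3711.
P_a = ½K_aγH² = 0.5×0.3711×21.4×3.5² = 48.65 kN/m, acting at H/3 = 1.167 m above the base.
Overturning moment M_o = P_a × H/3 = 48.65 × 1.167 = 56.75.
Resisting moment M_r = W × 1.01 = 118.4 × 1.01 = 119.6.
FS_overturning = M_r/M_o = 119.6/56.75 = 2.107.

2.11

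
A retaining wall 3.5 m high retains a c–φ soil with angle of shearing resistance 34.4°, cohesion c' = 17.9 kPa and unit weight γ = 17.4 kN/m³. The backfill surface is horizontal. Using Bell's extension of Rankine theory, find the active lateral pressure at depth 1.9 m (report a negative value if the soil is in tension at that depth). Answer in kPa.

-9.69 kPa

K_a = (1 − sin φ)/(1 + sin φ) = 0.2780.
σ_a = K_a γ z − 2c√K_a = 0.2780×17.4×1.9 − 2×17.9×0.5272 = -9.685 kPa.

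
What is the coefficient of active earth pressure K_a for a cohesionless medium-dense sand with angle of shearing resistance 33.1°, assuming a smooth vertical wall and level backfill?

0.294

K_a = (1 − sin φ)/(1 + sin φ) = (1 − sin 33.1°)/(1 + sin 33.1°) = 0.2936.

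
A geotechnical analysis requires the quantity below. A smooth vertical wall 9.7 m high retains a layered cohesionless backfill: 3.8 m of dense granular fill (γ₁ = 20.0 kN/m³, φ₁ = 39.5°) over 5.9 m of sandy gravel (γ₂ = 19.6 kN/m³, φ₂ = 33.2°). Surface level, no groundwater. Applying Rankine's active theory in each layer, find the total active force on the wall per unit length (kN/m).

K_a1 = tan²(45°−39.5°/2) = 0.2224; K_a2 = tan²(45°−33.2°/2) = 0.2924.
Layer 1: σ at base = K_a1 γ₁ h₁ = 16.91 kPa; P₁ = ½×16.91×3.8 = 32.12.
Layer 2: σ_v at top = γ₁h₁ = 76.00; σ_h top = K_a2×76.00 = 22.22; σ_h base = K_a2×(76.00+19.6×5.9) = 56.03.
P₂ = ½(22.22+56.03)×5.9 = 230.8. Total P_a = 32.12+230.8 = 262.9 kN/m.

263 kN/m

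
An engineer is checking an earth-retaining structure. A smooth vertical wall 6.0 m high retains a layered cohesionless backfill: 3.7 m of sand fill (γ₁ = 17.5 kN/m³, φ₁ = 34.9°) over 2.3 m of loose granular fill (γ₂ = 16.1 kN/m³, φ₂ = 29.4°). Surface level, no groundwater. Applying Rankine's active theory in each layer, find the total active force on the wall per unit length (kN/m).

K_a1 = tan²(45°−34.9°/2) = 0.2721; K_a2 = tan²(45°−29.4°/2) = 0.3415.
Layer 1: σ at base = K_a1 γ₁ h₁ = 17.62 kPa; P₁ = ½×17.62×3.7 = 32.60.
Layer 2: σ_v at top = γ₁h₁ = 64.75; σ_h top = K_a2×64.75 = 22.11; σ_h base = K_a2×(64.75+16.1×2.3) = 34.75.
P₂ = ½(22.11+34.75)×2.3 = 65.39. Total P_a = 32.60+65.39 = 97.99 kN/m.

98.0 kN/m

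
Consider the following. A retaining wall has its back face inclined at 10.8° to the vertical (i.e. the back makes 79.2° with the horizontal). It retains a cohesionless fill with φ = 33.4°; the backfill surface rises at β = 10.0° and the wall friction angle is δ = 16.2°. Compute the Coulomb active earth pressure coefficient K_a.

K_a = sin²(α+φ) / [sin²α · sin(α−δ) · (1 + √{sin(φ+δ)sin(φ−β) / (sin(α−δ)sin(α+β))})²].
With α = 79.2°, φ = 33.4°, δ = 16.2°, β = 10.0°: K_a = 0.3958.

0.396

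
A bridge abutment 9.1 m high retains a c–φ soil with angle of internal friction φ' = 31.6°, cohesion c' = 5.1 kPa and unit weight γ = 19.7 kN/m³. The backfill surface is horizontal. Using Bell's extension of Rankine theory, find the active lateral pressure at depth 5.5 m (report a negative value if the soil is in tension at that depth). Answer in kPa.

K_a = (1 − sin φ)/(1 + sin φ) = 0.3123.
σ_a = K_a γ z − 2c√K_a = 0.3123×19.7×5.5 − 2×5.1×0.5589 = 28.14 kPa.

28.1 kPa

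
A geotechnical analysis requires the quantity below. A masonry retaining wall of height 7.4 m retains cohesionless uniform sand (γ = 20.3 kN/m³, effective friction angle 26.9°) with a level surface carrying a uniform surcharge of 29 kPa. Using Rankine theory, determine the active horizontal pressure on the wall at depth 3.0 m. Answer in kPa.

33.9 kPa

K_a = (1 − sin φ)/(1 + sin φ) = 0.3770.
σ_v = γz + q = 20.3 × 3.0 + 29 = 89.90 kPa.
σ_h = K_a σ_v = 0.3770 × 89.90 = 33.89 kPa.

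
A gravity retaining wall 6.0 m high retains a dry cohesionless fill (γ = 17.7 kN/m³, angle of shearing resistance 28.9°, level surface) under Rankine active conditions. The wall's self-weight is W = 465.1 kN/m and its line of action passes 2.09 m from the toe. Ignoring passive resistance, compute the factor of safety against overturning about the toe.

K_a = tan²(45° − 28.9°/2) = 0.3484.
P_a = ½K_aγH² = 0.5×0.3484×17.7×6.0² = 111.0 kN/m, acting at H/3 = 2.000 m above the base.
Overturning moment M_o = P_a × H/3 = 111.0 × 2.000 = 222.0.
Resisting moment M_r = W × 2.09 = 465.1 × 2.09 = 972.1.
FS_overturning = M_r/M_o = 972.1/222.0 = 4.379.

4.38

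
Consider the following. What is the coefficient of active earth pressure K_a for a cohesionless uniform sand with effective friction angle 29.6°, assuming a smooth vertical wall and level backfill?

K_a = (1 − sin φ)/(1 + sin φ) = (1 − sin 29.6°)/(1 + sin 29.6°) = 0.3387.

0.339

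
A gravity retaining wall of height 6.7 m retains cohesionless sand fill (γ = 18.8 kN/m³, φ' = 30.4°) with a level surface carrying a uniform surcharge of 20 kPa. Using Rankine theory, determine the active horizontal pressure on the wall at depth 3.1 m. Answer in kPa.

25.7 kPa

K_a = (1 − sin φ)/(1 + sin φ) = 0.3280.
σ_v = γz + q = 18.8 × 3.1 + 20 = 78.28 kPa.
σ_h = K_a σ_v = 0.3280 × 78.28 = 25.68 kPa.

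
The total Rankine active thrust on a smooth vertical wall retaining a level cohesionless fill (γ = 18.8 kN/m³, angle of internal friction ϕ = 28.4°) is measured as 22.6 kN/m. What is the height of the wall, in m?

K_a = 0.3554. P_a = ½ K_a γ H² ⇒ H = √(2P_a/(K_a γ)).
H = √(2×22.6/(0.3554×18.8)) = 2.601 m.

2.60 m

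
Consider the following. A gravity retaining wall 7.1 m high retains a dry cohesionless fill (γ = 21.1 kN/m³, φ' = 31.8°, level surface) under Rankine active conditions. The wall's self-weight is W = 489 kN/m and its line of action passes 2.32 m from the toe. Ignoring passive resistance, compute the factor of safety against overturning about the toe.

K_a = tan²(45° − 31.8°/2) = 0.3098.
P_a = ½K_aγH² = 0.5×0.3098×21.1×7.1² = 164.8 kN/m, acting at H/3 = 2.367 m above the base.
Overturning moment M_o = P_a × H/3 = 164.8 × 2.367 = 389.9.
Resisting moment M_r = W × 2.32 = 489 × 2.32 = 1134.
FS_overturning = M_r/M_o = 1134/389.9 = 2.909.

2.91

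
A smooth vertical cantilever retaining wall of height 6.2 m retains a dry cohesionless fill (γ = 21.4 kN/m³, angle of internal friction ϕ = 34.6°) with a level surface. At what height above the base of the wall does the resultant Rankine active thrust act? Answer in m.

K_a = 0.2756.
The pressure distribution is triangular, so the resultant acts at H/3 above the base = 6.2/3 = 2.067 m.

2.07 m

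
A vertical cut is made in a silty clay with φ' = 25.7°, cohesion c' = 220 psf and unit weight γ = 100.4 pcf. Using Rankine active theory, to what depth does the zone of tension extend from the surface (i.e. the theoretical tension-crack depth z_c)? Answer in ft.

K_a = tan²(45° − 25.7°/2) = 0.3950; √K_a = 0.6285.
The active pressure is zero where K_a γ z = 2c√K_a, so z_c = 2c/(γ√K_a) = 2×220/(100.4×0.6285) = 6.973 ft.

6.97 ft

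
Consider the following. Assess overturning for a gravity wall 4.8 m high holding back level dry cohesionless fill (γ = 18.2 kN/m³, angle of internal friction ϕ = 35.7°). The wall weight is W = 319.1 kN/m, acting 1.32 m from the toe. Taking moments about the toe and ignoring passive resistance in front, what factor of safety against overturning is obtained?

4.77

K_a = tan²(45° − 35.7°/2) = 0.2630.
P_a = ½K_aγH² = 0.5×0.2630×18.2×4.8² = 55.14 kN/m, acting at H/3 = 1.600 m above the base.
Overturning moment M_o = P_a × H/3 = 55.14 × 1.600 = 88.22.
Resisting moment M_r = W × 1.32 = 319.1 × 1.32 = 421.2.
FS_overturning = M_r/M_o = 421.2/88.22 = 4.774.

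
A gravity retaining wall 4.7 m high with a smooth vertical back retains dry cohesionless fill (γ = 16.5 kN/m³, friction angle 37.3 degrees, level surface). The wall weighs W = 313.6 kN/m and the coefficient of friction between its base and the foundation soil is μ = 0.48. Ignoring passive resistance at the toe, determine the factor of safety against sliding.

K_a = tan²(45° − 37.3°/2) = 0.2453.
P_a = ½K_aγH² = 0.5×0.2453×16.5×4.7² = 44.71 kN/m, acting at H/3 = 1.567 m above the base.
FS_sliding = μW / P_a = 0.48×313.6 / 44.71 = 3.367.

3.37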